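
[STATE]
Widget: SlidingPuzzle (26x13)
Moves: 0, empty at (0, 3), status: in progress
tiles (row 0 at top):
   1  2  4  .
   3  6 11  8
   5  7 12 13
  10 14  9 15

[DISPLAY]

┌────┬────┬────┬────┐     
│  1 │  2 │  4 │    │     
├────┼────┼────┼────┤     
│  3 │  6 │ 11 │  8 │     
├────┼────┼────┼────┤     
│  5 │  7 │ 12 │ 13 │     
├────┼────┼────┼────┤     
│ 10 │ 14 │  9 │ 15 │     
└────┴────┴────┴────┘     
Moves: 0                  
                          
                          
                          


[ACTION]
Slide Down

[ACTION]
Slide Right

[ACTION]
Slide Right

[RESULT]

┌────┬────┬────┬────┐     
│  1 │    │  2 │  4 │     
├────┼────┼────┼────┤     
│  3 │  6 │ 11 │  8 │     
├────┼────┼────┼────┤     
│  5 │  7 │ 12 │ 13 │     
├────┼────┼────┼────┤     
│ 10 │ 14 │  9 │ 15 │     
└────┴────┴────┴────┘     
Moves: 2                  
                          
                          
                          


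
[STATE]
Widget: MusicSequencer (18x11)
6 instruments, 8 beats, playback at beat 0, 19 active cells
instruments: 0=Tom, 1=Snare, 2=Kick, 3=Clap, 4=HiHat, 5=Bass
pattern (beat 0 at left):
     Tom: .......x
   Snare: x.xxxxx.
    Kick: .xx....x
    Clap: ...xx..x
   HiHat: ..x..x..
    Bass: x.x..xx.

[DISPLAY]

      ▼1234567    
   Tom·······█    
 Snare█·█████·    
  Kick·██····█    
  Clap···██··█    
 HiHat··█··█··    
  Bass█·█··██·    
                  
                  
                  
                  


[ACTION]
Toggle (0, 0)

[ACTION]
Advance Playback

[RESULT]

      0▼234567    
   Tom█······█    
 Snare█·█████·    
  Kick·██····█    
  Clap···██··█    
 HiHat··█··█··    
  Bass█·█··██·    
                  
                  
                  
                  


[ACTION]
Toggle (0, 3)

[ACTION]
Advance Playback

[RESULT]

      01▼34567    
   Tom█··█···█    
 Snare█·█████·    
  Kick·██····█    
  Clap···██··█    
 HiHat··█··█··    
  Bass█·█··██·    
                  
                  
                  
                  


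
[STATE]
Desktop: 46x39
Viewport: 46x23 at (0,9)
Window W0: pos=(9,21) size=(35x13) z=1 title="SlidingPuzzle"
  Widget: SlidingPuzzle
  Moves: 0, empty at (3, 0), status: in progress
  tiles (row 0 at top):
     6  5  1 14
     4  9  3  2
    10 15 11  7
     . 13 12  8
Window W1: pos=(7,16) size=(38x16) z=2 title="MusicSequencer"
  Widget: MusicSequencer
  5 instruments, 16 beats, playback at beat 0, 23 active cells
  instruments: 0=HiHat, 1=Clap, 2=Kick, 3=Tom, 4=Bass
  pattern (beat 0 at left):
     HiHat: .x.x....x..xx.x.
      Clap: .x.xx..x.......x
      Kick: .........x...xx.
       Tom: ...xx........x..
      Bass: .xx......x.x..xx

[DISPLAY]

                                              
                                              
                                              
                                              
                                              
                                              
                                              
       ┏━━━━━━━━━━━━━━━━━━━━━━━━━━━━━━━━━━━━┓ 
       ┃ MusicSequencer                     ┃ 
       ┠────────────────────────────────────┨ 
       ┃      ▼123456789012345              ┃ 
       ┃ HiHat·█·█····█··██·█·              ┃ 
       ┃  Clap·█·██··█·······█              ┃ 
       ┃  Kick·········█···██·              ┃ 
       ┃   Tom···██········█··              ┃ 
       ┃  Bass·██······█·█··██              ┃ 
       ┃                                    ┃ 
       ┃                                    ┃ 
       ┃                                    ┃ 
       ┃                                    ┃ 
       ┃                                    ┃ 
       ┃                                    ┃ 
       ┗━━━━━━━━━━━━━━━━━━━━━━━━━━━━━━━━━━━━┛ 


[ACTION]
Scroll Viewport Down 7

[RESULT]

       ┏━━━━━━━━━━━━━━━━━━━━━━━━━━━━━━━━━━━━┓ 
       ┃ MusicSequencer                     ┃ 
       ┠────────────────────────────────────┨ 
       ┃      ▼123456789012345              ┃ 
       ┃ HiHat·█·█····█··██·█·              ┃ 
       ┃  Clap·█·██··█·······█              ┃ 
       ┃  Kick·········█···██·              ┃ 
       ┃   Tom···██········█··              ┃ 
       ┃  Bass·██······█·█··██              ┃ 
       ┃                                    ┃ 
       ┃                                    ┃ 
       ┃                                    ┃ 
       ┃                                    ┃ 
       ┃                                    ┃ 
       ┃                                    ┃ 
       ┗━━━━━━━━━━━━━━━━━━━━━━━━━━━━━━━━━━━━┛ 
         ┃└────┴────┴────┴────┘            ┃  
         ┗━━━━━━━━━━━━━━━━━━━━━━━━━━━━━━━━━┛  
                                              
                                              
                                              
                                              
                                              


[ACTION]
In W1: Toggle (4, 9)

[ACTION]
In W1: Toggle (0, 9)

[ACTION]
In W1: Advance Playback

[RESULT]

       ┏━━━━━━━━━━━━━━━━━━━━━━━━━━━━━━━━━━━━┓ 
       ┃ MusicSequencer                     ┃ 
       ┠────────────────────────────────────┨ 
       ┃      0▼23456789012345              ┃ 
       ┃ HiHat·█·█····██·██·█·              ┃ 
       ┃  Clap·█·██··█·······█              ┃ 
       ┃  Kick·········█···██·              ┃ 
       ┃   Tom···██········█··              ┃ 
       ┃  Bass·██········█··██              ┃ 
       ┃                                    ┃ 
       ┃                                    ┃ 
       ┃                                    ┃ 
       ┃                                    ┃ 
       ┃                                    ┃ 
       ┃                                    ┃ 
       ┗━━━━━━━━━━━━━━━━━━━━━━━━━━━━━━━━━━━━┛ 
         ┃└────┴────┴────┴────┘            ┃  
         ┗━━━━━━━━━━━━━━━━━━━━━━━━━━━━━━━━━┛  
                                              
                                              
                                              
                                              
                                              


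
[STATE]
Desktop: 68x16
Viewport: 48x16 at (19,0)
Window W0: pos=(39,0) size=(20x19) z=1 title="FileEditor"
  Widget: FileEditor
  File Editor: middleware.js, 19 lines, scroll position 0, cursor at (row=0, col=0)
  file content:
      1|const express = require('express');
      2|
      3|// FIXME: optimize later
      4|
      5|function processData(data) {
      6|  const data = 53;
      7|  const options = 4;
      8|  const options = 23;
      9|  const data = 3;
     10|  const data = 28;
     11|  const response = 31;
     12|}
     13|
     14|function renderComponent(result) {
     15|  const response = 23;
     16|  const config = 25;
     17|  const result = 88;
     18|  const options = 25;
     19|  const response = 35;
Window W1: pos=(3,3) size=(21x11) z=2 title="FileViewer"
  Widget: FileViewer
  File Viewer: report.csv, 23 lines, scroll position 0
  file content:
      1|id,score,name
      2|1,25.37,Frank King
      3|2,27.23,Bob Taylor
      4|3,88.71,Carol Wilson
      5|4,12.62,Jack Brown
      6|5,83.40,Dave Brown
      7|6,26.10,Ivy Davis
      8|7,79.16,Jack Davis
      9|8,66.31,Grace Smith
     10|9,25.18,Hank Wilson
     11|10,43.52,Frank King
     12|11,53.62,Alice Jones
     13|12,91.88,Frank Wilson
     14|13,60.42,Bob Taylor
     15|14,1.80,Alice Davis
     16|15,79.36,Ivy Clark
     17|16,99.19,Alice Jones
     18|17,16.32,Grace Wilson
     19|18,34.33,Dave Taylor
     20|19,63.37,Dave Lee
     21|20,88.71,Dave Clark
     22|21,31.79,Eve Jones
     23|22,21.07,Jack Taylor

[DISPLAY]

                    ┏━━━━━━━━━━━━━━━━━━┓        
                    ┃ FileEditor       ┃        
                    ┠──────────────────┨        
━━━━┓               ┃█onst express = r▲┃        
    ┃               ┃                 █┃        
────┨               ┃// FIXME: optimiz░┃        
   ▲┃               ┃                 ░┃        
ing█┃               ┃function processD░┃        
lor░┃               ┃  const data = 53░┃        
ils░┃               ┃  const options =░┃        
own░┃               ┃  const options =░┃        
own░┃               ┃  const data = 3;░┃        
is ▼┃               ┃  const data = 28░┃        
━━━━┛               ┃  const response ░┃        
                    ┃}                ░┃        
                    ┃                 ░┃        


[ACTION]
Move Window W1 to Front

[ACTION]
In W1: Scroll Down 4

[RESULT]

                    ┏━━━━━━━━━━━━━━━━━━┓        
                    ┃ FileEditor       ┃        
                    ┠──────────────────┨        
━━━━┓               ┃█onst express = r▲┃        
    ┃               ┃                 █┃        
────┨               ┃// FIXME: optimiz░┃        
own▲┃               ┃                 ░┃        
own░┃               ┃function processD░┃        
is █┃               ┃  const data = 53░┃        
vis░┃               ┃  const options =░┃        
mit░┃               ┃  const options =░┃        
lso░┃               ┃  const data = 3;░┃        
Kin▼┃               ┃  const data = 28░┃        
━━━━┛               ┃  const response ░┃        
                    ┃}                ░┃        
                    ┃                 ░┃        


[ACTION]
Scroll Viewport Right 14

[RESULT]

                   ┏━━━━━━━━━━━━━━━━━━┓         
                   ┃ FileEditor       ┃         
                   ┠──────────────────┨         
━━━┓               ┃█onst express = r▲┃         
   ┃               ┃                 █┃         
───┨               ┃// FIXME: optimiz░┃         
wn▲┃               ┃                 ░┃         
wn░┃               ┃function processD░┃         
s █┃               ┃  const data = 53░┃         
is░┃               ┃  const options =░┃         
it░┃               ┃  const options =░┃         
so░┃               ┃  const data = 3;░┃         
in▼┃               ┃  const data = 28░┃         
━━━┛               ┃  const response ░┃         
                   ┃}                ░┃         
                   ┃                 ░┃         


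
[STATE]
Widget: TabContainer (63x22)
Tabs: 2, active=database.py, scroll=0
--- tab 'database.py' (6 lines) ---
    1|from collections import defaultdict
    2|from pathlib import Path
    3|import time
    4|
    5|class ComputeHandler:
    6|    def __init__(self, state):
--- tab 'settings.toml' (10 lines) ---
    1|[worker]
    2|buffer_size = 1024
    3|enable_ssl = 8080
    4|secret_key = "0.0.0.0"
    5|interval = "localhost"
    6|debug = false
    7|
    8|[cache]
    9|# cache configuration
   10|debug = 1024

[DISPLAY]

[database.py]│ settings.toml                                   
───────────────────────────────────────────────────────────────
from collections import defaultdict                            
from pathlib import Path                                       
import time                                                    
                                                               
class ComputeHandler:                                          
    def __init__(self, state):                                 
                                                               
                                                               
                                                               
                                                               
                                                               
                                                               
                                                               
                                                               
                                                               
                                                               
                                                               
                                                               
                                                               
                                                               


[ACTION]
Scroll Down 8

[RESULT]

[database.py]│ settings.toml                                   
───────────────────────────────────────────────────────────────
    def __init__(self, state):                                 
                                                               
                                                               
                                                               
                                                               
                                                               
                                                               
                                                               
                                                               
                                                               
                                                               
                                                               
                                                               
                                                               
                                                               
                                                               
                                                               
                                                               
                                                               
                                                               


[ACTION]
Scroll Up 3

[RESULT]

[database.py]│ settings.toml                                   
───────────────────────────────────────────────────────────────
import time                                                    
                                                               
class ComputeHandler:                                          
    def __init__(self, state):                                 
                                                               
                                                               
                                                               
                                                               
                                                               
                                                               
                                                               
                                                               
                                                               
                                                               
                                                               
                                                               
                                                               
                                                               
                                                               
                                                               


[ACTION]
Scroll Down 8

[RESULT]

[database.py]│ settings.toml                                   
───────────────────────────────────────────────────────────────
    def __init__(self, state):                                 
                                                               
                                                               
                                                               
                                                               
                                                               
                                                               
                                                               
                                                               
                                                               
                                                               
                                                               
                                                               
                                                               
                                                               
                                                               
                                                               
                                                               
                                                               
                                                               


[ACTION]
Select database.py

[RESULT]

[database.py]│ settings.toml                                   
───────────────────────────────────────────────────────────────
from collections import defaultdict                            
from pathlib import Path                                       
import time                                                    
                                                               
class ComputeHandler:                                          
    def __init__(self, state):                                 
                                                               
                                                               
                                                               
                                                               
                                                               
                                                               
                                                               
                                                               
                                                               
                                                               
                                                               
                                                               
                                                               
                                                               


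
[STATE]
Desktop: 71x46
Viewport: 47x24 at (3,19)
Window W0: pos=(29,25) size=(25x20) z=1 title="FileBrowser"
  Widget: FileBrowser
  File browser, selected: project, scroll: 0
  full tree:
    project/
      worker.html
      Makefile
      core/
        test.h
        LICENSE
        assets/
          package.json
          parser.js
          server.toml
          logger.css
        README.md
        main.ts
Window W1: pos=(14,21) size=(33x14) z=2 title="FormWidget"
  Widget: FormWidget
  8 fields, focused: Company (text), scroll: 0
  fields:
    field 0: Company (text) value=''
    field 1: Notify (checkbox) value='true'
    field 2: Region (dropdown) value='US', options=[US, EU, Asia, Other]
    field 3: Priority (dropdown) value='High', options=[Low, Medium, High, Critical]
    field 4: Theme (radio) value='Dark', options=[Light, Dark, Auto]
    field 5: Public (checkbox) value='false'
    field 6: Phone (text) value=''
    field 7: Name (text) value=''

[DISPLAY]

                                               
                                               
           ┏━━━━━━━━━━━━━━━━━━━━━━━━━━━━━━━┓   
           ┃ FormWidget                    ┃   
           ┠───────────────────────────────┨   
           ┃> Company:    [               ]┃   
           ┃  Notify:     [x]              ┃━━━
           ┃  Region:     [US            ▼]┃   
           ┃  Priority:   [High          ▼]┃───
           ┃  Theme:      ( ) Light  (●) Da┃   
           ┃  Public:     [ ]              ┃   
           ┃  Phone:      [               ]┃   
           ┃  Name:       [               ]┃   
           ┃                               ┃   
           ┃                               ┃   
           ┗━━━━━━━━━━━━━━━━━━━━━━━━━━━━━━━┛   
                          ┃                    
                          ┃                    
                          ┃                    
                          ┃                    
                          ┃                    
                          ┃                    
                          ┃                    
                          ┃                    


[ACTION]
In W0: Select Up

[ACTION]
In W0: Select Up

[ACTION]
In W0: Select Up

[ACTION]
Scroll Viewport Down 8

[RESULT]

           ┃ FormWidget                    ┃   
           ┠───────────────────────────────┨   
           ┃> Company:    [               ]┃   
           ┃  Notify:     [x]              ┃━━━
           ┃  Region:     [US            ▼]┃   
           ┃  Priority:   [High          ▼]┃───
           ┃  Theme:      ( ) Light  (●) Da┃   
           ┃  Public:     [ ]              ┃   
           ┃  Phone:      [               ]┃   
           ┃  Name:       [               ]┃   
           ┃                               ┃   
           ┃                               ┃   
           ┗━━━━━━━━━━━━━━━━━━━━━━━━━━━━━━━┛   
                          ┃                    
                          ┃                    
                          ┃                    
                          ┃                    
                          ┃                    
                          ┃                    
                          ┃                    
                          ┃                    
                          ┃                    
                          ┗━━━━━━━━━━━━━━━━━━━━
                                               


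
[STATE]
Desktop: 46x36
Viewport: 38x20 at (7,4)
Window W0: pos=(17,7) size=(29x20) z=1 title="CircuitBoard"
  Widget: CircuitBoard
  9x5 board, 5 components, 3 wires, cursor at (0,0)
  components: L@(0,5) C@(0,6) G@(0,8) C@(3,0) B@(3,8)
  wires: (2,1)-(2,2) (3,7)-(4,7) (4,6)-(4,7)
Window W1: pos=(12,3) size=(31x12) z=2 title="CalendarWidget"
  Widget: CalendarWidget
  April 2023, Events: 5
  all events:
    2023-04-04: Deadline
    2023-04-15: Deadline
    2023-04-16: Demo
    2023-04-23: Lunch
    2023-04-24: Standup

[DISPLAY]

     ┃ CalendarWidget              ┃  
     ┠─────────────────────────────┨  
     ┃          April 2023         ┃  
     ┃Mo Tu We Th Fr Sa Su         ┃━━
     ┃                1  2         ┃  
     ┃ 3  4*  5  6  7  8  9        ┃──
     ┃10 11 12 13 14 15* 16*       ┃  
     ┃17 18 19 20 21 22 23*        ┃  
     ┃24* 25 26 27 28 29 30        ┃  
     ┃                             ┃  
     ┗━━━━━━━━━━━━━━━━━━━━━━━━━━━━━┛  
          ┃2       · ─ ·              
          ┃                           
          ┃3   C                      
          ┃                           
          ┃4                          
          ┃Cursor: (0,0)              
          ┃                           
          ┃                           
          ┃                           


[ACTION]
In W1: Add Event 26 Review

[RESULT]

     ┃ CalendarWidget              ┃  
     ┠─────────────────────────────┨  
     ┃          April 2023         ┃  
     ┃Mo Tu We Th Fr Sa Su         ┃━━
     ┃                1  2         ┃  
     ┃ 3  4*  5  6  7  8  9        ┃──
     ┃10 11 12 13 14 15* 16*       ┃  
     ┃17 18 19 20 21 22 23*        ┃  
     ┃24* 25 26* 27 28 29 30       ┃  
     ┃                             ┃  
     ┗━━━━━━━━━━━━━━━━━━━━━━━━━━━━━┛  
          ┃2       · ─ ·              
          ┃                           
          ┃3   C                      
          ┃                           
          ┃4                          
          ┃Cursor: (0,0)              
          ┃                           
          ┃                           
          ┃                           


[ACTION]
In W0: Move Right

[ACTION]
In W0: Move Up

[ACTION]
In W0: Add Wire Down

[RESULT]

     ┃ CalendarWidget              ┃  
     ┠─────────────────────────────┨  
     ┃          April 2023         ┃  
     ┃Mo Tu We Th Fr Sa Su         ┃━━
     ┃                1  2         ┃  
     ┃ 3  4*  5  6  7  8  9        ┃──
     ┃10 11 12 13 14 15* 16*       ┃  
     ┃17 18 19 20 21 22 23*        ┃  
     ┃24* 25 26* 27 28 29 30       ┃  
     ┃                             ┃  
     ┗━━━━━━━━━━━━━━━━━━━━━━━━━━━━━┛  
          ┃2       · ─ ·              
          ┃                           
          ┃3   C                      
          ┃                           
          ┃4                          
          ┃Cursor: (0,1)              
          ┃                           
          ┃                           
          ┃                           


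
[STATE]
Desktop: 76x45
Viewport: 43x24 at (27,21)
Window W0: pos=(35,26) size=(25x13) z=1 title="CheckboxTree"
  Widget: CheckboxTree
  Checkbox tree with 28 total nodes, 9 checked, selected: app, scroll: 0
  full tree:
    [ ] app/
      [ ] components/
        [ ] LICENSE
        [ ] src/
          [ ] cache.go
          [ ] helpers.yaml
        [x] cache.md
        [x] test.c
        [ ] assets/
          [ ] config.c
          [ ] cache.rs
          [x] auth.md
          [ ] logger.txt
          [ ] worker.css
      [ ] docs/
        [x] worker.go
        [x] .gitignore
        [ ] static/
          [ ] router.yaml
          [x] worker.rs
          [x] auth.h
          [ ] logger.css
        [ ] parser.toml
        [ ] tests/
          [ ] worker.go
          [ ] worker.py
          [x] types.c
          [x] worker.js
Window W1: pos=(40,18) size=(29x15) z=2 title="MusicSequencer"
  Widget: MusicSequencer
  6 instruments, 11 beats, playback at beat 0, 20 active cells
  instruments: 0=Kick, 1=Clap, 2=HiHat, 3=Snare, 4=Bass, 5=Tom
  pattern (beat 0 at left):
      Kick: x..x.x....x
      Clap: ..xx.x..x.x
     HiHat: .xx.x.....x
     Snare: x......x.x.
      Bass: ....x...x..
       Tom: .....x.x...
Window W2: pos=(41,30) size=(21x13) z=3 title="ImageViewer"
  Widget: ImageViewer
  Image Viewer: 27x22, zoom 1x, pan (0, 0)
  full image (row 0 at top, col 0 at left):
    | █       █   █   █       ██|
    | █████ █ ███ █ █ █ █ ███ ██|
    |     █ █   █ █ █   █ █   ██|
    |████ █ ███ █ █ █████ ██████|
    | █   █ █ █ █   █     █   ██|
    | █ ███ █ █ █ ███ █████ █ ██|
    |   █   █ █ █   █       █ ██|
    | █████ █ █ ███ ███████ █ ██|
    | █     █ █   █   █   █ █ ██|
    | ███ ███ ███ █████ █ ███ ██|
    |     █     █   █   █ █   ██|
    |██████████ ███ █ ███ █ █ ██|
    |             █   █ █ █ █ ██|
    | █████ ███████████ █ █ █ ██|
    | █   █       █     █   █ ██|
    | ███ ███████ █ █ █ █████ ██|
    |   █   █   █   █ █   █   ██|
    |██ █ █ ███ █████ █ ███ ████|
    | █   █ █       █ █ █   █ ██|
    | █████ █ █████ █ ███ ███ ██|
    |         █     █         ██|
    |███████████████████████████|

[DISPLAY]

             ┃      ▼1234567890          ┃ 
             ┃  Kick█··█·█····█          ┃ 
             ┃  Clap··██·█··█·█          ┃ 
             ┃ HiHat·██·█·····█          ┃ 
             ┃ Snare█······█·█·          ┃ 
        ┏━━━━┃  Bass····█···█··          ┃ 
        ┃ Che┃   Tom·····█·█···          ┃ 
        ┠────┃                           ┃ 
        ┃>[-]┃                           ┃ 
        ┃   [┃┏━━━━━━━━━━━━━━━━━━━┓      ┃ 
        ┃    ┃┃ ImageViewer       ┃      ┃ 
        ┃    ┗┠───────────────────┨━━━━━━┛ 
        ┃     ┃ █       █   █   █ ┃        
        ┃     ┃ █████ █ ███ █ █ █ ┃        
        ┃     ┃     █ █   █ █ █   ┃        
        ┃     ┃████ █ ███ █ █ ████┃        
        ┃     ┃ █   █ █ █ █   █   ┃        
        ┗━━━━━┃ █ ███ █ █ █ ███ ██┃        
              ┃   █   █ █ █   █   ┃        
              ┃ █████ █ █ ███ ████┃        
              ┃ █     █ █   █   █ ┃        
              ┗━━━━━━━━━━━━━━━━━━━┛        
                                           
                                           


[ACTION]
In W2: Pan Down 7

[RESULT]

             ┃      ▼1234567890          ┃ 
             ┃  Kick█··█·█····█          ┃ 
             ┃  Clap··██·█··█·█          ┃ 
             ┃ HiHat·██·█·····█          ┃ 
             ┃ Snare█······█·█·          ┃ 
        ┏━━━━┃  Bass····█···█··          ┃ 
        ┃ Che┃   Tom·····█·█···          ┃ 
        ┠────┃                           ┃ 
        ┃>[-]┃                           ┃ 
        ┃   [┃┏━━━━━━━━━━━━━━━━━━━┓      ┃ 
        ┃    ┃┃ ImageViewer       ┃      ┃ 
        ┃    ┗┠───────────────────┨━━━━━━┛ 
        ┃     ┃ █████ █ █ ███ ████┃        
        ┃     ┃ █     █ █   █   █ ┃        
        ┃     ┃ ███ ███ ███ █████ ┃        
        ┃     ┃     █     █   █   ┃        
        ┃     ┃██████████ ███ █ ██┃        
        ┗━━━━━┃             █   █ ┃        
              ┃ █████ ███████████ ┃        
              ┃ █   █       █     ┃        
              ┃ ███ ███████ █ █ █ ┃        
              ┗━━━━━━━━━━━━━━━━━━━┛        
                                           
                                           


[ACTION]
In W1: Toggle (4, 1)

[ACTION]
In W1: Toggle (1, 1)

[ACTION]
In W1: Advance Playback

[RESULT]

             ┃      0▼234567890          ┃ 
             ┃  Kick█··█·█····█          ┃ 
             ┃  Clap·███·█··█·█          ┃ 
             ┃ HiHat·██·█·····█          ┃ 
             ┃ Snare█······█·█·          ┃ 
        ┏━━━━┃  Bass·█··█···█··          ┃ 
        ┃ Che┃   Tom·····█·█···          ┃ 
        ┠────┃                           ┃ 
        ┃>[-]┃                           ┃ 
        ┃   [┃┏━━━━━━━━━━━━━━━━━━━┓      ┃ 
        ┃    ┃┃ ImageViewer       ┃      ┃ 
        ┃    ┗┠───────────────────┨━━━━━━┛ 
        ┃     ┃ █████ █ █ ███ ████┃        
        ┃     ┃ █     █ █   █   █ ┃        
        ┃     ┃ ███ ███ ███ █████ ┃        
        ┃     ┃     █     █   █   ┃        
        ┃     ┃██████████ ███ █ ██┃        
        ┗━━━━━┃             █   █ ┃        
              ┃ █████ ███████████ ┃        
              ┃ █   █       █     ┃        
              ┃ ███ ███████ █ █ █ ┃        
              ┗━━━━━━━━━━━━━━━━━━━┛        
                                           
                                           


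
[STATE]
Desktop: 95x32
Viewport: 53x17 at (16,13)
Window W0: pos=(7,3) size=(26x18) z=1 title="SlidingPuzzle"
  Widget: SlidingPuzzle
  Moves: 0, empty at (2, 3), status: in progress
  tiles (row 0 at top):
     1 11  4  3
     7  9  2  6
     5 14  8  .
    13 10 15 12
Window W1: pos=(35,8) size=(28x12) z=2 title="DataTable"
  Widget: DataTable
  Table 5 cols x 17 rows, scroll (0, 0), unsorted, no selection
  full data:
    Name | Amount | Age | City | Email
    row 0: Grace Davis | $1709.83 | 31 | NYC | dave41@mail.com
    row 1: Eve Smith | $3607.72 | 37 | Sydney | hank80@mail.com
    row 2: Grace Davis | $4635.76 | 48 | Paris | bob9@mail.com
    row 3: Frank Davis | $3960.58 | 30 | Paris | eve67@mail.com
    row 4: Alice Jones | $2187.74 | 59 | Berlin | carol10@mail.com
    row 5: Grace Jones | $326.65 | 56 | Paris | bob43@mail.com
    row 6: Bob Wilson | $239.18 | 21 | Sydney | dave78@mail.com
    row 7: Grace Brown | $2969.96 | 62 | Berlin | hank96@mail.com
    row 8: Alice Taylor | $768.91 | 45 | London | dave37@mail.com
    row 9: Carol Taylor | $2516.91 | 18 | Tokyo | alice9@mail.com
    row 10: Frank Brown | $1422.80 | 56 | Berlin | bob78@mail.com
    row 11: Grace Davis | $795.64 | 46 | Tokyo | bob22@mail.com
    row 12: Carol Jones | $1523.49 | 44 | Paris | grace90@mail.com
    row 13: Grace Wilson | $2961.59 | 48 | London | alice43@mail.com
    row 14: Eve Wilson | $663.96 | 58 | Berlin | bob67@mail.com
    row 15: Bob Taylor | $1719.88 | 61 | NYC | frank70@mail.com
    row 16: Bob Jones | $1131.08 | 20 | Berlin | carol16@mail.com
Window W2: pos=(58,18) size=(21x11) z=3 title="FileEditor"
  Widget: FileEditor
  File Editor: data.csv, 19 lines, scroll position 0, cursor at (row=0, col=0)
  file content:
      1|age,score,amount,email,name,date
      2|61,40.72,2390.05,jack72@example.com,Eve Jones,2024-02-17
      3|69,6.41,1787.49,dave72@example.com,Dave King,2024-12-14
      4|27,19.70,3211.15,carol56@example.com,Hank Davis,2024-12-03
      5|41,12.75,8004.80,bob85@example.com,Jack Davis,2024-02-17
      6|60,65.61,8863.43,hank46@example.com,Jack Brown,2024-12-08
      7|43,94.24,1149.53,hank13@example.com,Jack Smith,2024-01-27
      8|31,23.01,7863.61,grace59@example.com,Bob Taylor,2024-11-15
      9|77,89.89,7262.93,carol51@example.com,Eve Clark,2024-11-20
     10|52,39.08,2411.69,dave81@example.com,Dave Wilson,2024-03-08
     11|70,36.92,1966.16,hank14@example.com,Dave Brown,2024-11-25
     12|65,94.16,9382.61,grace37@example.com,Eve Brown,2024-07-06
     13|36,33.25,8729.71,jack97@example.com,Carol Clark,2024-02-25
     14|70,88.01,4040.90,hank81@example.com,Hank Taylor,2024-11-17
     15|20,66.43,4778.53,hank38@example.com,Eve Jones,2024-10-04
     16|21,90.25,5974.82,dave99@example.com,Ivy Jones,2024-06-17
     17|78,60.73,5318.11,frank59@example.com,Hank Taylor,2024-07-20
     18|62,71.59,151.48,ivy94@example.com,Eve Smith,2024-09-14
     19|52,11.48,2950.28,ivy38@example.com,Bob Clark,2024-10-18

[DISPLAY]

0 │ 15 │ 12 │   ┃  ┃Grace Davis │$1709.83│31 │┃      
──┴────┴────┘   ┃  ┃Eve Smith   │$3607.72│37 │┃      
                ┃  ┃Grace Davis │$4635.76│48 │┃      
                ┃  ┃Frank Davis │$3960.58│30 │┃      
                ┃  ┃Alice Jones │$2187.74│59 │┃      
                ┃  ┃Grace Jones │$326.65 │┏━━━━━━━━━━
                ┃  ┗━━━━━━━━━━━━━━━━━━━━━━┃ FileEdito
━━━━━━━━━━━━━━━━┛                         ┠──────────
                                          ┃█ge,score,
                                          ┃61,40.72,2
                                          ┃69,6.41,17
                                          ┃27,19.70,3
                                          ┃41,12.75,8
                                          ┃60,65.61,8
                                          ┃43,94.24,1
                                          ┗━━━━━━━━━━
                                                     


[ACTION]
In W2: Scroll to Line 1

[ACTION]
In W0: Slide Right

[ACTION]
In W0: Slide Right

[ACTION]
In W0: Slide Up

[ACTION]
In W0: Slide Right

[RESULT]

3 │ 15 │ 12 │   ┃  ┃Grace Davis │$1709.83│31 │┃      
──┴────┴────┘   ┃  ┃Eve Smith   │$3607.72│37 │┃      
                ┃  ┃Grace Davis │$4635.76│48 │┃      
                ┃  ┃Frank Davis │$3960.58│30 │┃      
                ┃  ┃Alice Jones │$2187.74│59 │┃      
                ┃  ┃Grace Jones │$326.65 │┏━━━━━━━━━━
                ┃  ┗━━━━━━━━━━━━━━━━━━━━━━┃ FileEdito
━━━━━━━━━━━━━━━━┛                         ┠──────────
                                          ┃█ge,score,
                                          ┃61,40.72,2
                                          ┃69,6.41,17
                                          ┃27,19.70,3
                                          ┃41,12.75,8
                                          ┃60,65.61,8
                                          ┃43,94.24,1
                                          ┗━━━━━━━━━━
                                                     
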